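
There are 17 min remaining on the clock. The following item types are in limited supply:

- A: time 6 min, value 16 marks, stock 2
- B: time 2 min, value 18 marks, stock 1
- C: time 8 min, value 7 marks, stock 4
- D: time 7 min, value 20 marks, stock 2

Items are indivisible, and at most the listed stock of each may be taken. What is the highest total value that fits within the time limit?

58 marks

Top feasible selections:
- 1×B + 2×D: time 16, value 58
- 1×A + 1×B + 1×D: time 15, value 54
- 2×A + 1×B: time 14, value 50
- 1×B + 1×C + 1×D: time 17, value 45
Best: 58 marks.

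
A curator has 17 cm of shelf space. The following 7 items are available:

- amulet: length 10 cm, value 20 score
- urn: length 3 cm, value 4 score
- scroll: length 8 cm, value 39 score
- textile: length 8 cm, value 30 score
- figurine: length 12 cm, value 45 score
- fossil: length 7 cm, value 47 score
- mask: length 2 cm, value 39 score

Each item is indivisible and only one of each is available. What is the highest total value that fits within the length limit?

125 score

This is a 0/1 knapsack; check combinations near the capacity.
- scroll+fossil+mask: length 8+7+2=17, value 39+47+39=125
- textile+fossil+mask: length 8+7+2=17, value 30+47+39=116
- urn+fossil+mask: length 3+7+2=12, value 4+47+39=90
- urn+figurine+mask: length 3+12+2=17, value 4+45+39=88
- fossil+mask: length 7+2=9, value 47+39=86
Best: 125 score.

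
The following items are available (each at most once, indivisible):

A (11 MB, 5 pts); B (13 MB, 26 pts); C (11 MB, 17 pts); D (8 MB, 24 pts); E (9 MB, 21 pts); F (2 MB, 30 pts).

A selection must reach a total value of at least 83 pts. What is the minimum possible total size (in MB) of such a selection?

Subsets with value ≥ 83, sorted by total size:
- C+D+E+F: size 30, value 92
- B+D+E+F: size 32, value 101
- B+C+D+F: size 34, value 97
- A+B+D+F: size 34, value 85
Minimum size: 30 MB.

30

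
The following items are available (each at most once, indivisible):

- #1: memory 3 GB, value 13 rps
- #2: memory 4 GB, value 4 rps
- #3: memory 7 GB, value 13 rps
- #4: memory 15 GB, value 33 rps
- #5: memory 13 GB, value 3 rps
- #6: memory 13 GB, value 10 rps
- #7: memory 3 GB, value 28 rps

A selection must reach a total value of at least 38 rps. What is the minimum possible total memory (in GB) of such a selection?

Subsets with value ≥ 38, sorted by total memory:
- #1+#7: memory 6, value 41
- #1+#2+#7: memory 10, value 45
- #3+#7: memory 10, value 41
Minimum memory: 6 GB.

6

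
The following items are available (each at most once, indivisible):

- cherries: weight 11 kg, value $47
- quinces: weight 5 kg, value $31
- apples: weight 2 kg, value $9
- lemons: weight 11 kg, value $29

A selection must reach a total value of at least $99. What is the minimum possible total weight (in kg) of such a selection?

Subsets with value ≥ 99, sorted by total weight:
- cherries+quinces+lemons: weight 27, value 107
- cherries+quinces+apples+lemons: weight 29, value 116
Minimum weight: 27 kg.

27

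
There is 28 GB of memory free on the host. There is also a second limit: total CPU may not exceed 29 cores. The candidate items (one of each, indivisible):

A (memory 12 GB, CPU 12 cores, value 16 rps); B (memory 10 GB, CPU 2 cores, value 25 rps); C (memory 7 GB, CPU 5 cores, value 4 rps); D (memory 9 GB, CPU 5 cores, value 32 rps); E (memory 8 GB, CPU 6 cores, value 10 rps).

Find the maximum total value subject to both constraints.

Feasible sets respecting both limits:
- B+D+E: memory 27, CPU 13, value 67
- B+C+D: memory 26, CPU 12, value 61
- B+D: memory 19, CPU 7, value 57
Best: 67 rps.

67 rps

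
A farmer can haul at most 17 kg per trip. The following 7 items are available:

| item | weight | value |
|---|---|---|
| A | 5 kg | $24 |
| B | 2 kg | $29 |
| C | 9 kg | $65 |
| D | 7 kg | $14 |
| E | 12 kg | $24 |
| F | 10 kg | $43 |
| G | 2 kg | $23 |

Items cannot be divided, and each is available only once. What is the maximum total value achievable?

$118

This is a 0/1 knapsack; check combinations near the capacity.
- A+B+C: weight 5+2+9=16, value 24+29+65=118
- B+C+G: weight 2+9+2=13, value 29+65+23=117
- A+C+G: weight 5+9+2=16, value 24+65+23=112
- A+B+F: weight 5+2+10=17, value 24+29+43=96
- B+F+G: weight 2+10+2=14, value 29+43+23=95
Best: $118.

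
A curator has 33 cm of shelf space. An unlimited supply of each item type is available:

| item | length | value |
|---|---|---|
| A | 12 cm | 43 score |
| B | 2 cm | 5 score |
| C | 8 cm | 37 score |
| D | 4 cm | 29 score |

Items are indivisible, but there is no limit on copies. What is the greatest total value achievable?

232 score

Best value-per-unit is D at 29/4, and filling with it alone uses length 8×4=32. No mix of the others beats 8×29 = 232.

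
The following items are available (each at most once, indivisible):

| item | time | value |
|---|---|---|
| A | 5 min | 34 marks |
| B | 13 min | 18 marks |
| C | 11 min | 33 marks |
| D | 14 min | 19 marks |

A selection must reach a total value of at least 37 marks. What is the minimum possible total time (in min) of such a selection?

16

Subsets with value ≥ 37, sorted by total time:
- A+C: time 16, value 67
- A+B: time 18, value 52
Minimum time: 16 min.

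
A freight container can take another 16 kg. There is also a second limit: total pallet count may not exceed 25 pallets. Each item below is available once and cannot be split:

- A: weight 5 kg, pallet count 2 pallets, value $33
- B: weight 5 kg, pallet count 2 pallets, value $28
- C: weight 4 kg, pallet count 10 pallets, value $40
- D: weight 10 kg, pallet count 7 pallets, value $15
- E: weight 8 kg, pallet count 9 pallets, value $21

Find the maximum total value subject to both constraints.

Feasible sets respecting both limits:
- A+B+C: weight 14, pallet count 14, value 101
- A+C: weight 9, pallet count 12, value 73
- B+C: weight 9, pallet count 12, value 68
Best: $101.

$101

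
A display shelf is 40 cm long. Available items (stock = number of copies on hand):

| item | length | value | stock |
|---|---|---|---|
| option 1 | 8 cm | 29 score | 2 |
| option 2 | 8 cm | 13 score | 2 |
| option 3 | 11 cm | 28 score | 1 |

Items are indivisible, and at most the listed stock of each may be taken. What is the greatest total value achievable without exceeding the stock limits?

99 score

Top feasible selections:
- 2×option 1 + 1×option 2 + 1×option 3: length 35, value 99
- 2×option 1 + 1×option 3: length 27, value 86
Best: 99 score.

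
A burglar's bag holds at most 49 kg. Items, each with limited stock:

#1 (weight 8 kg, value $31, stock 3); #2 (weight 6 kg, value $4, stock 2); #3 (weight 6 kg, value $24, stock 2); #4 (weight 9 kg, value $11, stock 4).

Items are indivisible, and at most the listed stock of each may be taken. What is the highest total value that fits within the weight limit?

$152

Best selections within weight 49 and stock limits:
- 3×#1 + 2×#3 + 1×#4: weight 45, value 152
- 3×#1 + 2×#2 + 2×#3: weight 48, value 149
- 3×#1 + 1×#2 + 2×#3: weight 42, value 145
- 3×#1 + 2×#3: weight 36, value 141
Best: $152.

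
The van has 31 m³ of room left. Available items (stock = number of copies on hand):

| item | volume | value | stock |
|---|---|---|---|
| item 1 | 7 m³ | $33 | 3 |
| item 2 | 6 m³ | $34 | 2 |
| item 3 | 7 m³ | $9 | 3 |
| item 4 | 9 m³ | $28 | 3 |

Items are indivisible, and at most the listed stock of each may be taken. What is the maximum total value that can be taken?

Best selections within volume 31 and stock limits:
- 2×item 1 + 2×item 2: volume 26, value 134
- 3×item 1 + 1×item 2: volume 27, value 133
- 1×item 1 + 2×item 2 + 1×item 4: volume 28, value 129
- 2×item 1 + 1×item 2 + 1×item 4: volume 29, value 128
Best: $134.

$134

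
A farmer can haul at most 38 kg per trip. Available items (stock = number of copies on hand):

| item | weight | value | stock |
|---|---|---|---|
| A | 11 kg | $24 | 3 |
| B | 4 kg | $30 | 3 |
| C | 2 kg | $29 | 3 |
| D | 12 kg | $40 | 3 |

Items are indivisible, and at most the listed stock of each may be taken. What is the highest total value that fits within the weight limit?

Top feasible selections:
- 2×B + 3×C + 2×D: weight 38, value 227
- 3×B + 3×C + 1×D: weight 30, value 217
- 1×A + 2×B + 3×C + 1×D: weight 37, value 211
Best: $227.

$227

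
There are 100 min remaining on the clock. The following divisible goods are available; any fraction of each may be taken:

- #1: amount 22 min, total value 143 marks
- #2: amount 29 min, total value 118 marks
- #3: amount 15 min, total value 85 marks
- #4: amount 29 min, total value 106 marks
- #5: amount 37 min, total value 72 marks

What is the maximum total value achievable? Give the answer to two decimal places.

Take in order of value per unit:
- #1 (143/22 per unit): all 22 → value 143, running total 143.00
- #3 (85/15 per unit): all 15 → value 85, running total 228.00
- #2 (118/29 per unit): all 29 → value 118, running total 346.00
- #4 (106/29 per unit): all 29 → value 106, running total 452.00
- #5 (72/37 per unit): 5 of 37 → value 5×72/37 = 9.7297, running total 461.73
Total 461.73.

461.73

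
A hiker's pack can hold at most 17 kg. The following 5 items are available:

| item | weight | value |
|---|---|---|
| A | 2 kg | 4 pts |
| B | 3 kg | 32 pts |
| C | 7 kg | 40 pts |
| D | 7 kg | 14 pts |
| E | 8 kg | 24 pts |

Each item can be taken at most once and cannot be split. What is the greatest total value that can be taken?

Check high-value combinations within 17 kg:
- B+C+D: weight 3+7+7=17, value 32+40+14=86
- A+B+C: weight 2+3+7=12, value 4+32+40=76
- B+C: weight 3+7=10, value 32+40=72
- A+C+E: weight 2+7+8=17, value 4+40+24=68
- C+E: weight 7+8=15, value 40+24=64
Best: 86 pts.

86 pts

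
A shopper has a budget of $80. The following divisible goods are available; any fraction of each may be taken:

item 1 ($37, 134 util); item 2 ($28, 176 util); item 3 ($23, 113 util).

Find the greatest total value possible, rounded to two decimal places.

Take in order of value per unit:
- item 2 (176/28 per unit): all 28 → value 176, running total 176.00
- item 3 (113/23 per unit): all 23 → value 113, running total 289.00
- item 1 (134/37 per unit): 29 of 37 → value 29×134/37 = 105.0270, running total 394.03
Total 394.03.

394.03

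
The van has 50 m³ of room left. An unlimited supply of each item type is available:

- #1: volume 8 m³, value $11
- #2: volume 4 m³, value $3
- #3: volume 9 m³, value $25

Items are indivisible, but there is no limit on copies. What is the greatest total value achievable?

Best value-per-unit is #3 at 25/9; filling with it alone gives 5×25 = 125.
Optimal mix: 1×#2 + 5×#3 → volume 49, value 128.

$128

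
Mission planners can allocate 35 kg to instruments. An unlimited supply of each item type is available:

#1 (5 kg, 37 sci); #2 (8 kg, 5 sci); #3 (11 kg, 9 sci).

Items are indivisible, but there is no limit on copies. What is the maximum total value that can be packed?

Best value-per-unit is #1 at 37/5, and filling with it alone uses mass 7×5=35. No mix of the others beats 7×37 = 259.

259 sci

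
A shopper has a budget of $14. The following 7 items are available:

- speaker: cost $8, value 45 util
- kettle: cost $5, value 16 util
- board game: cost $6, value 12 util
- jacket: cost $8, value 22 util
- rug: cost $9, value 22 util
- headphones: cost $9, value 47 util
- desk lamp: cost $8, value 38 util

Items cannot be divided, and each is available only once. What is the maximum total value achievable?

Check high-value combinations within $14:
- kettle+headphones: cost 5+9=14, value 16+47=63
- speaker+kettle: cost 8+5=13, value 45+16=61
- speaker+board game: cost 8+6=14, value 45+12=57
Best: 63 util.

63 util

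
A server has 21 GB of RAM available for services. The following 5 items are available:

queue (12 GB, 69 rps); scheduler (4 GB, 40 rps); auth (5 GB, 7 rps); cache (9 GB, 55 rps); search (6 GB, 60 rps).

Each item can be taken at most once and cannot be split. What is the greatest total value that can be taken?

155 rps

This is a 0/1 knapsack; check combinations near the capacity.
- scheduler+cache+search: memory 4+9+6=19, value 40+55+60=155
- queue+search: memory 12+6=18, value 69+60=129
- queue+cache: memory 12+9=21, value 69+55=124
- auth+cache+search: memory 5+9+6=20, value 7+55+60=122
- queue+scheduler+auth: memory 12+4+5=21, value 69+40+7=116
Best: 155 rps.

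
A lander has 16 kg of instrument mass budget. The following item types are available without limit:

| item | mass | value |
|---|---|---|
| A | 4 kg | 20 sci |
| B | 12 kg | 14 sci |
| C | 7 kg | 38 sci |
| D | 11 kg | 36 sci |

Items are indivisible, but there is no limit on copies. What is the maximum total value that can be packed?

Best value-per-unit is C at 38/7; filling with it alone gives 2×38 = 76.
Optimal mix: 4×A → mass 16, value 80.

80 sci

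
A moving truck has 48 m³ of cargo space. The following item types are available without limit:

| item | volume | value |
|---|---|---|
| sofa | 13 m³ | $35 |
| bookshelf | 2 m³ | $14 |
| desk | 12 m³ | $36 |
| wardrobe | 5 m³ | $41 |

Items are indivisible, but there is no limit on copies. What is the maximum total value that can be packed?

Best value-per-unit is wardrobe at 41/5; filling with it alone gives 9×41 = 369.
Optimal mix: 4×bookshelf + 8×wardrobe → volume 48, value 384.

$384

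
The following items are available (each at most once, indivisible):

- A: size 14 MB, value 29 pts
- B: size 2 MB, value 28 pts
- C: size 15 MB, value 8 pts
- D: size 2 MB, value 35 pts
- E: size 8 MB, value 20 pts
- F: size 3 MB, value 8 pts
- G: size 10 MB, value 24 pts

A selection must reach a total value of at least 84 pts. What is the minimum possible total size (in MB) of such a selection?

Subsets with value ≥ 84, sorted by total size:
- B+D+G: size 14, value 87
- B+D+E+F: size 15, value 91
- B+D+F+G: size 17, value 95
- A+B+D: size 18, value 92
Minimum size: 14 MB.

14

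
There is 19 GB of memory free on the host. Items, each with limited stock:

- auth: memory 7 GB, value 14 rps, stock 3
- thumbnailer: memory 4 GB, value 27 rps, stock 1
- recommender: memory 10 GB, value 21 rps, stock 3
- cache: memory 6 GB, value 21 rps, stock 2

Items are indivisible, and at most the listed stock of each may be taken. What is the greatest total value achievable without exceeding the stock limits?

Best selections within memory 19 and stock limits:
- 1×thumbnailer + 2×cache: memory 16, value 69
- 1×auth + 1×thumbnailer + 1×cache: memory 17, value 62
- 1×auth + 2×cache: memory 19, value 56
Best: 69 rps.

69 rps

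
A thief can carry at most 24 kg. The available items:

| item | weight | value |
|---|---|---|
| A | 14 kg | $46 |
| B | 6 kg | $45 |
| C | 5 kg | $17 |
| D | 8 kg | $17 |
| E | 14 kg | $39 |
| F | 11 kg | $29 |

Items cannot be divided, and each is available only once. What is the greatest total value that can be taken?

$91

Check high-value combinations within 24 kg:
- A+B: weight 14+6=20, value 46+45=91
- B+C+F: weight 6+5+11=22, value 45+17+29=91
- B+E: weight 6+14=20, value 45+39=84
- B+C+D: weight 6+5+8=19, value 45+17+17=79
Best: $91.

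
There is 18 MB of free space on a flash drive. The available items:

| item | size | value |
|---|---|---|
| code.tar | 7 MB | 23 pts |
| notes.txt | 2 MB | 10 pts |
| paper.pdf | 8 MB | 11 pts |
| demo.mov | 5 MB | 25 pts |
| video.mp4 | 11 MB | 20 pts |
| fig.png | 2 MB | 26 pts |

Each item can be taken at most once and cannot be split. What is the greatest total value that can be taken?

Check high-value combinations within 18 MB:
- code.tar+notes.txt+demo.mov+fig.png: size 7+2+5+2=16, value 23+10+25+26=84
- code.tar+demo.mov+fig.png: size 7+5+2=14, value 23+25+26=74
- notes.txt+paper.pdf+demo.mov+fig.png: size 2+8+5+2=17, value 10+11+25+26=72
- demo.mov+video.mp4+fig.png: size 5+11+2=18, value 25+20+26=71
- paper.pdf+demo.mov+fig.png: size 8+5+2=15, value 11+25+26=62
Best: 84 pts.

84 pts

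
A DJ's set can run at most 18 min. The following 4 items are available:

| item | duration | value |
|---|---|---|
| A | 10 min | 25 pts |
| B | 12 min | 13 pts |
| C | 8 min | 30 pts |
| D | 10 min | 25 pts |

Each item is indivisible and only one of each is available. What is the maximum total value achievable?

55 pts

This is a 0/1 knapsack; check combinations near the capacity.
- A+C: duration 10+8=18, value 25+30=55
- C+D: duration 8+10=18, value 30+25=55
- C: duration 8, value 30
- A: duration 10, value 25
- D: duration 10, value 25
Best: 55 pts.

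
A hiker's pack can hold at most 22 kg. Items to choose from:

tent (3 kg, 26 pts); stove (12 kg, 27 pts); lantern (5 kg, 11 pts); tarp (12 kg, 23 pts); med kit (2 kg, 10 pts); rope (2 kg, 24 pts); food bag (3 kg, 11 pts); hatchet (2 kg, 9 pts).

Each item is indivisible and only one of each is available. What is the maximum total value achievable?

Check high-value combinations within 22 kg:
- tent+stove+med kit+rope+food bag: weight 3+12+2+2+3=22, value 26+27+10+24+11=98
- tent+stove+rope+food bag+hatchet: weight 3+12+2+3+2=22, value 26+27+24+11+9=97
- tent+stove+med kit+rope+hatchet: weight 3+12+2+2+2=21, value 26+27+10+24+9=96
Best: 98 pts.

98 pts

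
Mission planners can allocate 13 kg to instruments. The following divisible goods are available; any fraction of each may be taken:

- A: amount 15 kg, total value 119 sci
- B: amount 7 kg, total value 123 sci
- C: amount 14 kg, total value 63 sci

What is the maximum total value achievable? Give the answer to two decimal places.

Take in order of value per unit:
- B (123/7 per unit): all 7 → value 123, running total 123.00
- A (119/15 per unit): 6 of 15 → value 6×119/15 = 47.6000, running total 170.60
Total 170.60.

170.60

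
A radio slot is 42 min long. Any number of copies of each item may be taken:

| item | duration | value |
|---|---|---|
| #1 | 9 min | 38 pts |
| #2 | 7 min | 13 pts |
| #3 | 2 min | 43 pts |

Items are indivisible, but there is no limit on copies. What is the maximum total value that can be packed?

Best value-per-unit is #3 at 43/2, and filling with it alone uses duration 21×2=42. No mix of the others beats 21×43 = 903.

903 pts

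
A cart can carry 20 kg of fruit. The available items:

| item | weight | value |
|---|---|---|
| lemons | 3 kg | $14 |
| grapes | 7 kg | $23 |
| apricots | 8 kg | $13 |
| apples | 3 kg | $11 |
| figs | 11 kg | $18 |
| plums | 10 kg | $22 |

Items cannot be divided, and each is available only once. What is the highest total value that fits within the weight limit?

Check high-value combinations within 20 kg:
- lemons+grapes+plums: weight 3+7+10=20, value 14+23+22=59
- grapes+apples+plums: weight 7+3+10=20, value 23+11+22=56
- lemons+grapes+apricots: weight 3+7+8=18, value 14+23+13=50
- lemons+grapes+apples: weight 3+7+3=13, value 14+23+11=48
Best: $59.

$59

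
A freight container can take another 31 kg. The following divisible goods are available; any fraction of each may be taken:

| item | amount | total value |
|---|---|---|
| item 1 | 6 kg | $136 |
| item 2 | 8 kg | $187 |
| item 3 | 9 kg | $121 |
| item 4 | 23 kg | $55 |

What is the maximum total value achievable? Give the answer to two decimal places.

Take in order of value per unit:
- item 2 (187/8 per unit): all 8 → value 187, running total 187.00
- item 1 (136/6 per unit): all 6 → value 136, running total 323.00
- item 3 (121/9 per unit): all 9 → value 121, running total 444.00
- item 4 (55/23 per unit): 8 of 23 → value 8×55/23 = 19.1304, running total 463.13
Total 463.13.

463.13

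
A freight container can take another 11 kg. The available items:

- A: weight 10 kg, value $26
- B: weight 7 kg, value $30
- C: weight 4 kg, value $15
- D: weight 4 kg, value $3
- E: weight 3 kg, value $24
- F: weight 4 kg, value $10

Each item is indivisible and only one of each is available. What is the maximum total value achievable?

$54

Check high-value combinations within 11 kg:
- B+E: weight 7+3=10, value 30+24=54
- C+E+F: weight 4+3+4=11, value 15+24+10=49
- B+C: weight 7+4=11, value 30+15=45
- C+D+E: weight 4+4+3=11, value 15+3+24=42
Best: $54.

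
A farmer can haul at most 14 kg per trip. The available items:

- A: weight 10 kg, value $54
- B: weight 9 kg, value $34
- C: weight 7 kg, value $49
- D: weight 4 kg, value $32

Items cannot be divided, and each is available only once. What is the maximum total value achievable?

Check high-value combinations within 14 kg:
- A+D: weight 10+4=14, value 54+32=86
- C+D: weight 7+4=11, value 49+32=81
- B+D: weight 9+4=13, value 34+32=66
Best: $86.

$86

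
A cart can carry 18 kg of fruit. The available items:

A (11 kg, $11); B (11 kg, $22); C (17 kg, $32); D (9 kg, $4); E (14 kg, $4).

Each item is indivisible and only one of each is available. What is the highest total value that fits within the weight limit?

$32

Check high-value combinations within 18 kg:
- C: weight 17, value 32
- B: weight 11, value 22
- A: weight 11, value 11
Best: $32.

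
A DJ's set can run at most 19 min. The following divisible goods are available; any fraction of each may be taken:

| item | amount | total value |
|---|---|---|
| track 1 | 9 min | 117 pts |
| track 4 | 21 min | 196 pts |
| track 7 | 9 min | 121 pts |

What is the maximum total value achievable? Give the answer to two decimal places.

247.33

Take in order of value per unit:
- track 7 (121/9 per unit): all 9 → value 121, running total 121.00
- track 1 (117/9 per unit): all 9 → value 117, running total 238.00
- track 4 (196/21 per unit): 1 of 21 → value 1×196/21 = 9.3333, running total 247.33
Total 247.33.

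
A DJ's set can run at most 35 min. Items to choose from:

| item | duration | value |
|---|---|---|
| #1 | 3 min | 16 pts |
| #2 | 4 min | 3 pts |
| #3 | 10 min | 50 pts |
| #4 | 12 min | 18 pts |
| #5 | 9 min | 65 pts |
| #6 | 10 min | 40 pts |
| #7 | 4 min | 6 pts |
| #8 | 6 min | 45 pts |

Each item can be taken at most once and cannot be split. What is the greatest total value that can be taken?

200 pts

Check high-value combinations within 35 min:
- #3+#5+#6+#8: duration 10+9+10+6=35, value 50+65+40+45=200
- #1+#3+#5+#7+#8: duration 3+10+9+4+6=32, value 16+50+65+6+45=182
- #1+#2+#3+#5+#8: duration 3+4+10+9+6=32, value 16+3+50+65+45=179
- #1+#3+#5+#8: duration 3+10+9+6=28, value 16+50+65+45=176
Best: 200 pts.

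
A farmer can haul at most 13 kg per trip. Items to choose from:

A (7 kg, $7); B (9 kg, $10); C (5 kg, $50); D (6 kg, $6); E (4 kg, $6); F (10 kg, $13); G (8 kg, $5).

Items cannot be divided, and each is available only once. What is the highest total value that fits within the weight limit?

Check high-value combinations within 13 kg:
- A+C: weight 7+5=12, value 7+50=57
- C+E: weight 5+4=9, value 50+6=56
- C+D: weight 5+6=11, value 50+6=56
- C+G: weight 5+8=13, value 50+5=55
Best: $57.

$57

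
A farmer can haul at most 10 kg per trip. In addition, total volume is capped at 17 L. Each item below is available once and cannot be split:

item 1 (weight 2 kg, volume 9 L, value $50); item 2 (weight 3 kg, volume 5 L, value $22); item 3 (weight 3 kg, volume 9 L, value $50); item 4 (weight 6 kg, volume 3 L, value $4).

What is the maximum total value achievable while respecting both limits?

$72

Feasible sets respecting both limits:
- item 1+item 2: weight 5, volume 14, value 72
- item 2+item 3: weight 6, volume 14, value 72
- item 1+item 4: weight 8, volume 12, value 54
Best: $72.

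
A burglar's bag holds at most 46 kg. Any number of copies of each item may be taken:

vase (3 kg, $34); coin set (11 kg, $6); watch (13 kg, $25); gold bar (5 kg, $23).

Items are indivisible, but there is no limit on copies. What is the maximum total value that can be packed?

$510

Best value-per-unit is vase at 34/3, and filling with it alone uses weight 15×3=45. No mix of the others beats 15×34 = 510.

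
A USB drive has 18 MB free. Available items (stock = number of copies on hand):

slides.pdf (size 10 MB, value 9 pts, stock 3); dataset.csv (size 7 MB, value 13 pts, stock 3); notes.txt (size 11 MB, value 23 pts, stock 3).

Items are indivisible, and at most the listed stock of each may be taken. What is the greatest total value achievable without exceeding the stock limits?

Best selections within size 18 and stock limits:
- 1×dataset.csv + 1×notes.txt: size 18, value 36
- 2×dataset.csv: size 14, value 26
- 1×notes.txt: size 11, value 23
- 1×slides.pdf + 1×dataset.csv: size 17, value 22
Best: 36 pts.

36 pts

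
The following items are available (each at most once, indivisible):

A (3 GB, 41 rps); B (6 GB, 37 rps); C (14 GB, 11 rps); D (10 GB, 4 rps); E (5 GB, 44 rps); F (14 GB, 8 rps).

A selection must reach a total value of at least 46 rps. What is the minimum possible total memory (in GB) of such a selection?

Subsets with value ≥ 46, sorted by total memory:
- A+E: memory 8, value 85
- A+B: memory 9, value 78
- B+E: memory 11, value 81
- A+B+E: memory 14, value 122
Minimum memory: 8 GB.

8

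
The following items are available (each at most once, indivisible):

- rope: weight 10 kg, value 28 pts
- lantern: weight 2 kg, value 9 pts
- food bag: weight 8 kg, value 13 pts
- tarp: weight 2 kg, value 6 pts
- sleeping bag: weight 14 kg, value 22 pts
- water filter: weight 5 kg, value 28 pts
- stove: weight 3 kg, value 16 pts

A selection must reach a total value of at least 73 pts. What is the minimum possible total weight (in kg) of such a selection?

20

Subsets with value ≥ 73, sorted by total weight:
- rope+lantern+water filter+stove: weight 20, value 81
- rope+tarp+water filter+stove: weight 20, value 78
Minimum weight: 20 kg.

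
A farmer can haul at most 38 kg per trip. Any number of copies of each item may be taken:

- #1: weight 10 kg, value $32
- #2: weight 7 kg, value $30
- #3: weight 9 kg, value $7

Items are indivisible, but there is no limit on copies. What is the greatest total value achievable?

$152

Best value-per-unit is #2 at 30/7; filling with it alone gives 5×30 = 150.
Optimal mix: 1×#1 + 4×#2 → weight 38, value 152.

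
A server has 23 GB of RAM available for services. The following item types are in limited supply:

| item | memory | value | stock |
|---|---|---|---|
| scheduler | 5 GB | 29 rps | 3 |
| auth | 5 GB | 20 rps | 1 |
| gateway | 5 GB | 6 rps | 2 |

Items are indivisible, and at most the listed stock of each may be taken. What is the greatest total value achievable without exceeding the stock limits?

107 rps

Top feasible selections:
- 3×scheduler + 1×auth: memory 20, value 107
- 3×scheduler + 1×gateway: memory 20, value 93
- 3×scheduler: memory 15, value 87
Best: 107 rps.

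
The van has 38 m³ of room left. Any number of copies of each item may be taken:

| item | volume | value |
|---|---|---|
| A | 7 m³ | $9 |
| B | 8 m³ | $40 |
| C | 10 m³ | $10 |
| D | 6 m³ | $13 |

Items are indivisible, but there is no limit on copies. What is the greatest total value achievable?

$173

Best value-per-unit is B at 40/8; filling with it alone gives 4×40 = 160.
Optimal mix: 4×B + 1×D → volume 38, value 173.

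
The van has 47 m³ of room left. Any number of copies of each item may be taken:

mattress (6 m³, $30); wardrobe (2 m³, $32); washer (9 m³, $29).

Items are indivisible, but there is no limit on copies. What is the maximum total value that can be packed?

$736

Best value-per-unit is wardrobe at 32/2, and filling with it alone uses volume 23×2=46. No mix of the others beats 23×32 = 736.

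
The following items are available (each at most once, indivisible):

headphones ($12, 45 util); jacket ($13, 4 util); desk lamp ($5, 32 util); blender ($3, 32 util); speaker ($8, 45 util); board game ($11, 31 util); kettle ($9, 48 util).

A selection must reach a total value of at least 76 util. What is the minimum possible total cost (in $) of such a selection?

Subsets with value ≥ 76, sorted by total cost:
- blender+speaker: cost 11, value 77
- blender+kettle: cost 12, value 80
- desk lamp+speaker: cost 13, value 77
- desk lamp+kettle: cost 14, value 80
Minimum cost: 11 $.

11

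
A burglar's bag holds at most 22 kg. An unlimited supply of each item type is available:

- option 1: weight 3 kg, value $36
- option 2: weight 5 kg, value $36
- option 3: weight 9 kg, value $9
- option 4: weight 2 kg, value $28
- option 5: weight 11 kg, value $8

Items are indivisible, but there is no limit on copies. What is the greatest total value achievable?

$308

Best value-per-unit is option 4 at 28/2, and filling with it alone uses weight 11×2=22. No mix of the others beats 11×28 = 308.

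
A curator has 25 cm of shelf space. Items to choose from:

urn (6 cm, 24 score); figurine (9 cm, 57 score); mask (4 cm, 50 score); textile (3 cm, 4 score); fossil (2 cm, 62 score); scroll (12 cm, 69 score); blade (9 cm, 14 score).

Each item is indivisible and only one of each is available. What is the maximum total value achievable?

205 score

Check high-value combinations within 25 cm:
- urn+mask+fossil+scroll: length 6+4+2+12=24, value 24+50+62+69=205
- urn+figurine+mask+textile+fossil: length 6+9+4+3+2=24, value 24+57+50+4+62=197
- urn+figurine+mask+fossil: length 6+9+4+2=21, value 24+57+50+62=193
Best: 205 score.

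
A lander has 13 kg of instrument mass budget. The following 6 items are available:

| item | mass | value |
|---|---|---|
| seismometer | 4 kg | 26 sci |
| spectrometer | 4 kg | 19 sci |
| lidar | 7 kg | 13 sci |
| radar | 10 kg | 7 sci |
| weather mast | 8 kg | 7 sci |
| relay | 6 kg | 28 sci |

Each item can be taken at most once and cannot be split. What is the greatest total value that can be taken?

This is a 0/1 knapsack; check combinations near the capacity.
- seismometer+relay: mass 4+6=10, value 26+28=54
- spectrometer+relay: mass 4+6=10, value 19+28=47
- seismometer+spectrometer: mass 4+4=8, value 26+19=45
Best: 54 sci.

54 sci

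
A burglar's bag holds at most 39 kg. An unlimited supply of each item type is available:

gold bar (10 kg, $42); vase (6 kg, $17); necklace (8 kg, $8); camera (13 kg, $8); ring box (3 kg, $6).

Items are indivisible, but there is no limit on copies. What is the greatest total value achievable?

Best value-per-unit is gold bar at 42/10; filling with it alone gives 3×42 = 126.
Optimal mix: 3×gold bar + 1×vase + 1×ring box → weight 39, value 149.

$149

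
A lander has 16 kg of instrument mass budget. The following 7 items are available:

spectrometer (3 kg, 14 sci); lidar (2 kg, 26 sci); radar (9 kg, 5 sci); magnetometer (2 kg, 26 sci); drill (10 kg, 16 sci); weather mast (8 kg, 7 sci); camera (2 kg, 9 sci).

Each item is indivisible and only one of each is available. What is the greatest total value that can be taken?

77 sci

Check high-value combinations within 16 kg:
- lidar+magnetometer+drill+camera: mass 2+2+10+2=16, value 26+26+16+9=77
- spectrometer+lidar+magnetometer+camera: mass 3+2+2+2=9, value 14+26+26+9=75
- spectrometer+lidar+magnetometer+weather mast: mass 3+2+2+8=15, value 14+26+26+7=73
- spectrometer+lidar+radar+magnetometer: mass 3+2+9+2=16, value 14+26+5+26=71
Best: 77 sci.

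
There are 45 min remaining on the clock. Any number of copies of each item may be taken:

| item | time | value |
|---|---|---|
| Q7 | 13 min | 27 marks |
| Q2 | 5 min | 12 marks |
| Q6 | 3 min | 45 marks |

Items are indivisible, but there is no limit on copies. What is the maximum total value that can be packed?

675 marks

Best value-per-unit is Q6 at 45/3, and filling with it alone uses time 15×3=45. No mix of the others beats 15×45 = 675.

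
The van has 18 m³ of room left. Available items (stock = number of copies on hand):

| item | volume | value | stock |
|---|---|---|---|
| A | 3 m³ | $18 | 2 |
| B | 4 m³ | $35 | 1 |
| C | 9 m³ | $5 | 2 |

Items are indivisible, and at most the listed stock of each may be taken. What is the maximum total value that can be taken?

Best selections within volume 18 and stock limits:
- 2×A + 1×B: volume 10, value 71
- 1×A + 1×B + 1×C: volume 16, value 58
- 1×A + 1×B: volume 7, value 53
Best: $71.

$71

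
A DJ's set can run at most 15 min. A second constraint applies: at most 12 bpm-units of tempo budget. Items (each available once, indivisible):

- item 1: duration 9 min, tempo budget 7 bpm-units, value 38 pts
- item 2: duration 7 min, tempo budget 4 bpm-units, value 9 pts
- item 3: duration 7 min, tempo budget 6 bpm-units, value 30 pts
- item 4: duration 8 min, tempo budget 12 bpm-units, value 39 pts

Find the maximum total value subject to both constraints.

39 pts

Feasible sets respecting both limits:
- item 2+item 3: duration 14, tempo budget 10, value 39
- item 4: duration 8, tempo budget 12, value 39
- item 1: duration 9, tempo budget 7, value 38
Best: 39 pts.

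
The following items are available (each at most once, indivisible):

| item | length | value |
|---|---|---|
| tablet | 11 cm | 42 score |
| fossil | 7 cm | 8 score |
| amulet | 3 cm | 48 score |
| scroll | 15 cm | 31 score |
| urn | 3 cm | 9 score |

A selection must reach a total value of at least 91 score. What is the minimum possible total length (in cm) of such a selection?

Subsets with value ≥ 91, sorted by total length:
- tablet+amulet+urn: length 17, value 99
- tablet+fossil+amulet: length 21, value 98
Minimum length: 17 cm.

17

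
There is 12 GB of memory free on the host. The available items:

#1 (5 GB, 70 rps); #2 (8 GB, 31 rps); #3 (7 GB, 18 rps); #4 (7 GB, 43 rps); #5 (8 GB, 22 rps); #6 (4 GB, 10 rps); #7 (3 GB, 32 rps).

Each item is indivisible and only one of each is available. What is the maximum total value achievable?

113 rps

Check high-value combinations within 12 GB:
- #1+#4: memory 5+7=12, value 70+43=113
- #1+#6+#7: memory 5+4+3=12, value 70+10+32=112
- #1+#7: memory 5+3=8, value 70+32=102
- #1+#3: memory 5+7=12, value 70+18=88
- #1+#6: memory 5+4=9, value 70+10=80
Best: 113 rps.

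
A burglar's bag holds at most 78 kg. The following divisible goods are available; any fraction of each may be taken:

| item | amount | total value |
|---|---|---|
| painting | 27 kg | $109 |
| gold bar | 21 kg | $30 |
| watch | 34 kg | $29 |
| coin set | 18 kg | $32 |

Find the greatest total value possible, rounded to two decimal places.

Take in order of value per unit:
- painting (109/27 per unit): all 27 → value 109, running total 109.00
- coin set (32/18 per unit): all 18 → value 32, running total 141.00
- gold bar (30/21 per unit): all 21 → value 30, running total 171.00
- watch (29/34 per unit): 12 of 34 → value 12×29/34 = 10.2353, running total 181.24
Total 181.24.

181.24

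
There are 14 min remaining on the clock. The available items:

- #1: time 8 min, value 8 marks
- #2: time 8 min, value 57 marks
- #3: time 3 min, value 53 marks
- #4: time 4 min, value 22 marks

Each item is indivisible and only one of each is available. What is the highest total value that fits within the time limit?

Check high-value combinations within 14 min:
- #2+#3: time 8+3=11, value 57+53=110
- #2+#4: time 8+4=12, value 57+22=79
- #3+#4: time 3+4=7, value 53+22=75
- #1+#3: time 8+3=11, value 8+53=61
- #2: time 8, value 57
Best: 110 marks.

110 marks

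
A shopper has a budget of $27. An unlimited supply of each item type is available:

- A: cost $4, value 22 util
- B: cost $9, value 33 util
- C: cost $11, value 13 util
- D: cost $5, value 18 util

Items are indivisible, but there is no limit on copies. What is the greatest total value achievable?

Best value-per-unit is A at 22/4, and filling with it alone uses cost 6×4=24. No mix of the others beats 6×22 = 132.

132 util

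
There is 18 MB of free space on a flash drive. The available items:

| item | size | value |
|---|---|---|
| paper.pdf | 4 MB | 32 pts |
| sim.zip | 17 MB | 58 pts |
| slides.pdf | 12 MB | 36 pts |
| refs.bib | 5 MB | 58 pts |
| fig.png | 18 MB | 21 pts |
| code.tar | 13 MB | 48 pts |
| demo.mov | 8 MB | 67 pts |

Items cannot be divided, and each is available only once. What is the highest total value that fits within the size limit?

157 pts

Check high-value combinations within 18 MB:
- paper.pdf+refs.bib+demo.mov: size 4+5+8=17, value 32+58+67=157
- refs.bib+demo.mov: size 5+8=13, value 58+67=125
- refs.bib+code.tar: size 5+13=18, value 58+48=106
- paper.pdf+demo.mov: size 4+8=12, value 32+67=99
- slides.pdf+refs.bib: size 12+5=17, value 36+58=94
Best: 157 pts.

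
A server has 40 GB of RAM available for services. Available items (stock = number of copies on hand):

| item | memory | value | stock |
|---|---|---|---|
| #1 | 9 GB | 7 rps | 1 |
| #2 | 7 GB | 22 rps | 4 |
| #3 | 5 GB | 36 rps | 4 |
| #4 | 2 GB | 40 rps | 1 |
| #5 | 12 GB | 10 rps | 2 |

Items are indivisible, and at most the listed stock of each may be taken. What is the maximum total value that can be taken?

228 rps

Best selections within memory 40 and stock limits:
- 2×#2 + 4×#3 + 1×#4: memory 36, value 228
- 3×#2 + 3×#3 + 1×#4: memory 38, value 214
Best: 228 rps.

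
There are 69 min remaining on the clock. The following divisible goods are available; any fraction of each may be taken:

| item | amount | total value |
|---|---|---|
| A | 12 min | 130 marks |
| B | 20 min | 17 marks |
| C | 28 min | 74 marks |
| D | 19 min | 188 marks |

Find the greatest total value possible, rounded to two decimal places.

400.50

Take in order of value per unit:
- A (130/12 per unit): all 12 → value 130, running total 130.00
- D (188/19 per unit): all 19 → value 188, running total 318.00
- C (74/28 per unit): all 28 → value 74, running total 392.00
- B (17/20 per unit): 10 of 20 → value 10×17/20 = 8.5000, running total 400.50
Total 400.50.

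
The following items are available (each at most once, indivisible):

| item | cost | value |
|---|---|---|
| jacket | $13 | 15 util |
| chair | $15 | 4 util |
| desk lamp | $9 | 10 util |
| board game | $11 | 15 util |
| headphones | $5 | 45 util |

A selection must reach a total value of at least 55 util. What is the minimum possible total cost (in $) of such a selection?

Subsets with value ≥ 55, sorted by total cost:
- desk lamp+headphones: cost 14, value 55
- board game+headphones: cost 16, value 60
- jacket+headphones: cost 18, value 60
Minimum cost: 14 $.

14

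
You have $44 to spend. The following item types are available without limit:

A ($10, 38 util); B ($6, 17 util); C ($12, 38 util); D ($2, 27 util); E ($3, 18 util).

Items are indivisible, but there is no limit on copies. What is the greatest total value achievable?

594 util

Best value-per-unit is D at 27/2, and filling with it alone uses cost 22×2=44. No mix of the others beats 22×27 = 594.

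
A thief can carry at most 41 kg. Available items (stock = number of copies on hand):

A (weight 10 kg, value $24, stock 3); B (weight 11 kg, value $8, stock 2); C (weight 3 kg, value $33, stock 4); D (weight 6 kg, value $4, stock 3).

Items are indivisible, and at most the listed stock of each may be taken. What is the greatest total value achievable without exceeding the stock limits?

Top feasible selections:
- 2×A + 4×C + 1×D: weight 38, value 184
- 2×A + 4×C: weight 32, value 180
- 3×A + 3×C: weight 39, value 171
- 1×A + 1×B + 4×C + 1×D: weight 39, value 168
Best: $184.

$184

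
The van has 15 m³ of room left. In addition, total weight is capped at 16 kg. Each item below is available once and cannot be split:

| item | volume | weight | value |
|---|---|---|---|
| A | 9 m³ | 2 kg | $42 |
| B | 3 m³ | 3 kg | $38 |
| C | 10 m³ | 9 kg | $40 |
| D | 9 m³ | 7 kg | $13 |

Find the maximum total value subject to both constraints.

$80

Feasible sets respecting both limits:
- A+B: volume 12, weight 5, value 80
- B+C: volume 13, weight 12, value 78
- B+D: volume 12, weight 10, value 51
Best: $80.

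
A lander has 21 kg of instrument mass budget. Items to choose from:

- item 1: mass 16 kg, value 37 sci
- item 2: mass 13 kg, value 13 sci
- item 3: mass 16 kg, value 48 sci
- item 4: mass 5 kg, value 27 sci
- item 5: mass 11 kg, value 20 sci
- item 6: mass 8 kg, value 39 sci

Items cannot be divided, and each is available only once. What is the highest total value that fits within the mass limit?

75 sci

Check high-value combinations within 21 kg:
- item 3+item 4: mass 16+5=21, value 48+27=75
- item 4+item 6: mass 5+8=13, value 27+39=66
- item 1+item 4: mass 16+5=21, value 37+27=64
Best: 75 sci.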